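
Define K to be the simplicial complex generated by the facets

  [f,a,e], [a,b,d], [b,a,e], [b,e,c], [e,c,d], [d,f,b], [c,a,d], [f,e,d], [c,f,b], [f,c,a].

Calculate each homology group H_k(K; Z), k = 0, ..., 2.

H_0 ≅ Z,  H_1 ≅ Z/2,  H_2 = 0.

Take the total order a < b < c < d < e < f on the vertex set. Then K (dimension 2) consists of the simplices:

  0-simplices (6): a, b, c, d, e, f
  1-simplices (15): ab, ac, ad, ae, af, bc, bd, be, bf, cd, ce, cf, de, df, ef
  2-simplices (10): abd, abe, acd, acf, aef, bce, bcf, bdf, cde, def

so the chain groups are C_0 ≅ Z^6, C_1 ≅ Z^15, C_2 ≅ Z^10.

∂_1: C_1 → C_0 sends each edge [p,q] (with p < q) to q − p. For instance
  ∂bc = c − b.
This gives a 6×15 integer matrix of rank 5; reducing to Smith normal form yields diagonal entries (1,1,1,1,1).

The boundary map ∂_2: C_2 → C_1 acts by ∂[p,q,r] = [q,r] − [p,r] + [p,q]. For instance
  ∂acf = cf − af + ac,
  ∂abd = bd − ad + ab.
As a 15×10 matrix over Z this has rank 10, with invariant factors (1,1,1,1,1,1,1,1,1,2).

Reading off H_k = ker ∂_k / im ∂_{k+1}:

  H_0: rank C_0 − rank ∂_1 = 6 − 5 = 1, and the invariant factors of ∂_1 are all 1, so H_0 ≅ Z.
  H_1: rank ker ∂_1 − rank ∂_2 = (15 − 5) − 10 = 0, and ∂_2 has invariant factor 2 > 1, so H_1 ≅ Z/2.
  H_2: rank ker ∂_2 − rank ∂_3 = (10 − 10) − 0 = 0, and there is no ∂_3, so H_2 ≅ 0.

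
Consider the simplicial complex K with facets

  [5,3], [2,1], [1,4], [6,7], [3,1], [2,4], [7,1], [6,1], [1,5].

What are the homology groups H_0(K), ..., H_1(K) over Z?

Fix the vertex order 1 < 2 < 3 < 4 < 5 < 6 < 7 and write every simplex with vertices in increasing order. Then dim K = 1 and the simplices of K are:

  0-simplices (7): [1], [2], [3], [4], [5], [6], [7]
  1-simplices (9): [1,2], [1,3], [1,4], [1,5], [1,6], [1,7], [2,4], [3,5], [6,7]

so the chain groups are C_0 ≅ Z^7, C_1 ≅ Z^9.

The boundary map ∂_1: C_1 → C_0 is given by ∂[p,q] = [q] − [p].
As a 7×9 matrix over Z this has rank 6, with invariant factors (1,1,1,1,1,1).

Now H_k = ker ∂_k / im ∂_{k+1}, so:

  H_0: rank C_0 − rank ∂_1 = 7 − 6 = 1, and the invariant factors of ∂_1 are all 1, so H_0 = Z.
  H_1: rank ker ∂_1 − rank ∂_2 = (9 − 6) − 0 = 3, and there is no ∂_2, so H_1 = Z^3.

H_0 = Z,  H_1 = Z^3.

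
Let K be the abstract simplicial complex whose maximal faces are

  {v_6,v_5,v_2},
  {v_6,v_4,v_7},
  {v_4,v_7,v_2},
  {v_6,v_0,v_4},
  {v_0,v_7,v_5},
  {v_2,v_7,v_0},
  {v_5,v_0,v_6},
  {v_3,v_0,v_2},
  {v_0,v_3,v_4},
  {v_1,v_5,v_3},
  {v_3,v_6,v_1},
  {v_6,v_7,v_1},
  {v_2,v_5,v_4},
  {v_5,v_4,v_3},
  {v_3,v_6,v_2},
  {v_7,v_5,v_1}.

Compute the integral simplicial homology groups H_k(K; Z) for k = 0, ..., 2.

H_0 = Z,  H_1 = Z^2,  H_2 = Z.

Fix the vertex order v_0 < v_1 < v_2 < v_3 < v_4 < v_5 < v_6 < v_7 and write every simplex with vertices in increasing order. Then dim K = 2 and the simplices of K are:

  0-simplices (8): [v_0], [v_1], [v_2], [v_3], [v_4], [v_5], [v_6], [v_7]
  1-simplices (24): (24 of them)
  2-simplices (16): (16 of them)

so the chain groups are C_0 ≅ Z^8, C_1 ≅ Z^24, C_2 ≅ Z^16.

Boundary ∂_1: C_1 → C_0 is given by ∂[p,q] = [q] − [p]. For instance
  ∂[v_4,v_5] = [v_5] − [v_4].
This gives a 8×24 integer matrix of rank 7; reducing to Smith normal form yields diagonal entries (1,1,1,1,1,1,1).

Boundary ∂_2: C_2 → C_1 sends each 2-simplex [p,q,r] to [q,r] − [p,r] + [p,q]. For instance
  ∂[v_1,v_6,v_7] = [v_6,v_7] − [v_1,v_7] + [v_1,v_6],
  ∂[v_2,v_3,v_6] = [v_3,v_6] − [v_2,v_6] + [v_2,v_3].
This gives a 24×16 integer matrix of rank 15; reducing to Smith normal form yields diagonal entries (1,1,1,1,1,1,1,1,1,1,1,1,1,1,1).

Computing H_k = (kernel of ∂_k) / (image of ∂_{k+1}):

  H_0: rank C_0 − rank ∂_1 = 8 − 7 = 1, and the invariant factors of ∂_1 are all 1, so H_0 ≅ Z.
  H_1: rank ker ∂_1 − rank ∂_2 = (24 − 7) − 15 = 2, and the invariant factors of ∂_2 are all 1, so H_1 ≅ Z^2.
  H_2: rank ker ∂_2 − rank ∂_3 = (16 − 15) − 0 = 1, and there is no ∂_3, so H_2 ≅ Z.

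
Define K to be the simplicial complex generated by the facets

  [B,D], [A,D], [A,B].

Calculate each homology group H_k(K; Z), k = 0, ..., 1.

We work with the vertex ordering A < B < D. The simplices of K, each written with vertices in increasing order, are:

  0-simplices (3): A, B, D
  1-simplices (3): AB, AD, BD

so the chain groups are C_0 ≅ Z^3, C_1 ≅ Z^3.

∂_1: C_1 → C_0 maps an edge to its endpoints' difference, ∂[p,q] = q − p. For instance
  ∂AB = B − A.
As a 3×3 matrix over Z this has rank 2, with invariant factors (1,1).

Computing H_k = (kernel of ∂_k) / (image of ∂_{k+1}):

  H_0: rank C_0 − rank ∂_1 = 3 − 2 = 1, and the invariant factors of ∂_1 are all 1, so H_0 ≅ Z.
  H_1: rank ker ∂_1 − rank ∂_2 = (3 − 2) − 0 = 1, and there is no ∂_2, so H_1 ≅ Z.

H_0 ≅ Z,  H_1 ≅ Z.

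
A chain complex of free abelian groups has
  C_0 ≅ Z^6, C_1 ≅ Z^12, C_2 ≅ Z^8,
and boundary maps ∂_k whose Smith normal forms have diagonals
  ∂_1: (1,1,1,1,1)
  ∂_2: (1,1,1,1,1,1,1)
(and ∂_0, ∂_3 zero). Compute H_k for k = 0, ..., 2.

H_0 ≅ Z,  H_1 = 0,  H_2 ≅ Z.

H_0: b_0 = 6 − 0 − 5 = 1; torsion from ∂_1 factors > 1: none. So H_0 ≅ Z.
H_1: b_1 = 12 − 5 − 7 = 0; torsion from ∂_2 factors > 1: none. So H_1 ≅ 0.
H_2: b_2 = 8 − 7 − 0 = 1; torsion from ∂_3 factors > 1: none. So H_2 ≅ Z.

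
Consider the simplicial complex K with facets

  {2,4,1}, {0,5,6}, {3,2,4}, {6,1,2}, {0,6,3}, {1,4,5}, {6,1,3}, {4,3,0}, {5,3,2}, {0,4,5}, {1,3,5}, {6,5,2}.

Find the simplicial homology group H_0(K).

K has 7 vertices, 18 edges, 12 triangles.
rank ∂_0 = 0, rank ∂_1 = 6 ⇒ b_0 = 7 − 0 − 6 = 1; all invariant factors of ∂_1 are 1 so no torsion. So H_0 ≅ Z.

H_0 = Z.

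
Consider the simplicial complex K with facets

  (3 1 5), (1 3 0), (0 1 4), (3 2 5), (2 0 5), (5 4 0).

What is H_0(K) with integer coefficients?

We work with the vertex ordering 0 < 1 < 2 < 3 < 4 < 5. The simplices of K, each written with vertices in increasing order, are:

  0-simplices (6): [0], [1], [2], [3], [4], [5]
  1-simplices (12): [0,1], [0,2], [0,3], [0,4], [0,5], [1,3], [1,4], [1,5], [2,3], [2,5], [3,5], [4,5]
  2-simplices (6): [0,1,3], [0,1,4], [0,2,5], [0,4,5], [1,3,5], [2,3,5]

so the chain groups are C_0 ≅ Z^6, C_1 ≅ Z^12, C_2 ≅ Z^6.

∂_1: C_1 → C_0 is given by ∂[p,q] = [q] − [p]. For instance
  ∂[0,2] = [2] − [0].
As a 6×12 matrix over Z this has rank 5, with invariant factors (1,1,1,1,1).

∂_2: C_2 → C_1 sends each 2-simplex [p,q,r] to [q,r] − [p,r] + [p,q]. For instance
  ∂[1,3,5] = [3,5] − [1,5] + [1,3],
  ∂[0,1,4] = [1,4] − [0,4] + [0,1].
This gives a 12×6 integer matrix of rank 6; reducing to Smith normal form yields diagonal entries (1,1,1,1,1,1).

From H_k ≅ ker(∂_k) / im(∂_{k+1}) we obtain:

  H_0: rank C_0 − rank ∂_1 = 6 − 5 = 1, and the invariant factors of ∂_1 are all 1, so H_0 = Z.

H_0 = Z.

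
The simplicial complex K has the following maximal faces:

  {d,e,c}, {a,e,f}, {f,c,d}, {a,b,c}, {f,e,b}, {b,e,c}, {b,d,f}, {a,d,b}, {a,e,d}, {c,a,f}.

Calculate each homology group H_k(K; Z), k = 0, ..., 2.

H_0 ≅ Z,  H_1 ≅ Z/2,  H_2 = 0.

Order the vertices as a < b < c < d < e < f. Listing each simplex with vertices in this order, K has dimension 2 with simplices:

  0-simplices (6): a, b, c, d, e, f
  1-simplices (15): ab, ac, ad, ae, af, bc, bd, be, bf, cd, ce, cf, de, df, ef
  2-simplices (10): abc, abd, acf, ade, aef, bce, bdf, bef, cde, cdf

Hence C_0 ≅ Z^6, C_1 ≅ Z^15, C_2 ≅ Z^10.

The boundary map ∂_1: C_1 → C_0 sends each edge [p,q] (with p < q) to q − p. For instance
  ∂ce = e − c.
This gives a 6×15 integer matrix of rank 5; reducing to Smith normal form yields diagonal entries (1,1,1,1,1).

The boundary map ∂_2: C_2 → C_1 acts by ∂[p,q,r] = [q,r] − [p,r] + [p,q]. For instance
  ∂bce = ce − be + bc,
  ∂abd = bd − ad + ab.
As a 15×10 matrix over Z this has rank 10, with invariant factors (1,1,1,1,1,1,1,1,1,2).

Reading off H_k = ker ∂_k / im ∂_{k+1}:

  H_0: rank C_0 − rank ∂_1 = 6 − 5 = 1, and the invariant factors of ∂_1 are all 1, so H_0 ≅ Z.
  H_1: rank ker ∂_1 − rank ∂_2 = (15 − 5) − 10 = 0, and ∂_2 has invariant factor 2 > 1, so H_1 ≅ Z/2.
  H_2: rank ker ∂_2 − rank ∂_3 = (10 − 10) − 0 = 0, and there is no ∂_3, so H_2 ≅ 0.

As a check, the Euler characteristic is 6 − 15 + 10 = 1, which agrees with 1 − 0 + 0 = 1.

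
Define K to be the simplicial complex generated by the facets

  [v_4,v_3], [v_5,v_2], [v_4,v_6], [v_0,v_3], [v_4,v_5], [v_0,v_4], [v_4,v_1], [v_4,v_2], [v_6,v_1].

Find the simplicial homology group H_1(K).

H_1 ≅ Z^3.

Order the vertices as v_0 < v_1 < v_2 < v_3 < v_4 < v_5 < v_6. Listing each simplex with vertices in this order, K has dimension 1 with simplices:

  0-simplices (7): [v_0], [v_1], [v_2], [v_3], [v_4], [v_5], [v_6]
  1-simplices (9): [v_0,v_3], [v_0,v_4], [v_1,v_4], [v_1,v_6], [v_2,v_4], [v_2,v_5], [v_3,v_4], [v_4,v_5], [v_4,v_6]

Hence C_0 ≅ Z^7, C_1 ≅ Z^9.

∂_1: C_1 → C_0 maps an edge to its endpoints' difference, ∂[p,q] = q − p. For instance
  ∂[v_0,v_4] = [v_4] − [v_0].
This gives a 7×9 integer matrix of rank 6; reducing to Smith normal form yields diagonal entries (1,1,1,1,1,1).

Computing H_k = (kernel of ∂_k) / (image of ∂_{k+1}):

  H_1: rank ker ∂_1 − rank ∂_2 = (9 − 6) − 0 = 3, and there is no ∂_2, so H_1 = Z^3.

(K is a triangulation of a wedge of 3 circles.)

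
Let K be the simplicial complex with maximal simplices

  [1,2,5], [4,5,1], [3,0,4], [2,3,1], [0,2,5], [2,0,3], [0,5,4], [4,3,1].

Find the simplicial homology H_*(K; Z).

H_0 ≅ Z,  H_1 = 0,  H_2 ≅ Z.

Take the total order 0 < 1 < 2 < 3 < 4 < 5 on the vertex set. Then K (dimension 2) consists of the simplices:

  0-simplices (6): [0], [1], [2], [3], [4], [5]
  1-simplices (12): [0,2], [0,3], [0,4], [0,5], [1,2], [1,3], [1,4], [1,5], [2,3], [2,5], [3,4], [4,5]
  2-simplices (8): [0,2,3], [0,2,5], [0,3,4], [0,4,5], [1,2,3], [1,2,5], [1,3,4], [1,4,5]

giving chain groups C_0 ≅ Z^6, C_1 ≅ Z^12, C_2 ≅ Z^8.

The boundary map ∂_1: C_1 → C_0 sends each edge [p,q] (with p < q) to q − p. For instance
  ∂[0,4] = [4] − [0].
This gives a 6×12 integer matrix of rank 5; reducing to Smith normal form yields diagonal entries (1,1,1,1,1).

Boundary ∂_2: C_2 → C_1 acts by ∂[p,q,r] = [q,r] − [p,r] + [p,q]. For instance
  ∂[1,2,3] = [2,3] − [1,3] + [1,2],
  ∂[0,3,4] = [3,4] − [0,4] + [0,3].
This gives a 12×8 integer matrix of rank 7; reducing to Smith normal form yields diagonal entries (1,1,1,1,1,1,1).

Reading off H_k = ker ∂_k / im ∂_{k+1}:

  H_0: rank C_0 − rank ∂_1 = 6 − 5 = 1, and the invariant factors of ∂_1 are all 1, so H_0 ≅ Z.
  H_1: rank ker ∂_1 − rank ∂_2 = (12 − 5) − 7 = 0, and the invariant factors of ∂_2 are all 1, so H_1 ≅ 0.
  H_2: rank ker ∂_2 − rank ∂_3 = (8 − 7) − 0 = 1, and there is no ∂_3, so H_2 ≅ Z.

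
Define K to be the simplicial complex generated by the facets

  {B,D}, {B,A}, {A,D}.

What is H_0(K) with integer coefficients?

Fix the vertex order A < B < D and write every simplex with vertices in increasing order. Then dim K = 1 and the simplices of K are:

  0-simplices (3): A, B, D
  1-simplices (3): AB, AD, BD

Hence C_0 ≅ Z^3, C_1 ≅ Z^3.

Boundary ∂_1: C_1 → C_0 is given by ∂[p,q] = [q] − [p].
The 3×3 boundary matrix has rank 2 and Smith normal form diag(1,1).

From H_k ≅ ker(∂_k) / im(∂_{k+1}) we obtain:

  H_0: rank C_0 − rank ∂_1 = 3 − 2 = 1, and the invariant factors of ∂_1 are all 1, so H_0 = Z.

(K is a triangulation of the circle S^1.)

H_0 = Z.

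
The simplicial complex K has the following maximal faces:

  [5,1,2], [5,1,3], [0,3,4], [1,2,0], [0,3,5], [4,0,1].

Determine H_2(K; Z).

H_2 = 0.

Take the total order 0 < 1 < 2 < 3 < 4 < 5 on the vertex set. Then K (dimension 2) consists of the simplices:

  0-simplices (6): [0], [1], [2], [3], [4], [5]
  1-simplices (12): [0,1], [0,2], [0,3], [0,4], [0,5], [1,2], [1,3], [1,4], [1,5], [2,5], [3,4], [3,5]
  2-simplices (6): [0,1,2], [0,1,4], [0,3,4], [0,3,5], [1,2,5], [1,3,5]

Hence C_0 ≅ Z^6, C_1 ≅ Z^12, C_2 ≅ Z^6.

∂_1: C_1 → C_0 maps an edge to its endpoints' difference, ∂[p,q] = q − p. For instance
  ∂[3,4] = [4] − [3].
As a 6×12 matrix over Z this has rank 5, with invariant factors (1,1,1,1,1).

Boundary ∂_2: C_2 → C_1 acts by ∂[p,q,r] = [q,r] − [p,r] + [p,q]. For instance
  ∂[0,3,4] = [3,4] − [0,4] + [0,3],
  ∂[1,3,5] = [3,5] − [1,5] + [1,3].
This gives a 12×6 integer matrix of rank 6; reducing to Smith normal form yields diagonal entries (1,1,1,1,1,1).

Reading off H_k = ker ∂_k / im ∂_{k+1}:

  H_2: rank ker ∂_2 − rank ∂_3 = (6 − 6) − 0 = 0, and there is no ∂_3, so H_2 ≅ 0.

(K is a triangulation of the cylinder S^1 x I.)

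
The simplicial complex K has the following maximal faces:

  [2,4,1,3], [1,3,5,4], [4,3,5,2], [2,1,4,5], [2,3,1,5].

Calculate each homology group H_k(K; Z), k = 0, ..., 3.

Fix the vertex order 1 < 2 < 3 < 4 < 5 and write every simplex with vertices in increasing order. Then dim K = 3 and the simplices of K are:

  0-simplices (5): [1], [2], [3], [4], [5]
  1-simplices (10): [1,2], [1,3], [1,4], [1,5], [2,3], [2,4], [2,5], [3,4], [3,5], [4,5]
  2-simplices (10): [1,2,3], [1,2,4], [1,2,5], [1,3,4], [1,3,5], [1,4,5], [2,3,4], [2,3,5], [2,4,5], [3,4,5]
  3-simplices (5): [1,2,3,4], [1,2,3,5], [1,2,4,5], [1,3,4,5], [2,3,4,5]

so the chain groups are C_0 ≅ Z^5, C_1 ≅ Z^10, C_2 ≅ Z^10, C_3 ≅ Z^5.

∂_1: C_1 → C_0 maps an edge to its endpoints' difference, ∂[p,q] = q − p.
This gives a 5×10 integer matrix of rank 4; reducing to Smith normal form yields diagonal entries (1,1,1,1).

The boundary map ∂_2: C_2 → C_1 maps a triangle to the signed sum of its edges. For instance
  ∂[2,3,5] = [3,5] − [2,5] + [2,3],
  ∂[1,2,5] = [2,5] − [1,5] + [1,2].
As a 10×10 matrix over Z this has rank 6, with invariant factors (1,1,1,1,1,1).

Boundary ∂_3: C_3 → C_2 sends each 3-simplex σ to the alternating sum Σ_i (−1)^i (σ with its i-th vertex removed). For instance
  ∂[2,3,4,5] = [3,4,5] − [2,4,5] + [2,3,5] − [2,3,4],
  ∂[1,2,3,5] = [2,3,5] − [1,3,5] + [1,2,5] − [1,2,3].
The resulting 10×5 matrix has rank 4, and its Smith normal form has invariant factors (1,1,1,1).

Reading off H_k = ker ∂_k / im ∂_{k+1}:

  H_0: rank C_0 − rank ∂_1 = 5 − 4 = 1, and the invariant factors of ∂_1 are all 1, so H_0 = Z.
  H_1: rank ker ∂_1 − rank ∂_2 = (10 − 4) − 6 = 0, and the invariant factors of ∂_2 are all 1, so H_1 = 0.
  H_2: rank ker ∂_2 − rank ∂_3 = (10 − 6) − 4 = 0, and the invariant factors of ∂_3 are all 1, so H_2 = 0.
  H_3: rank ker ∂_3 − rank ∂_4 = (5 − 4) − 0 = 1, and there is no ∂_4, so H_3 = Z.

As a check, the Euler characteristic is 5 − 10 + 10 − 5 = 0, which agrees with 1 − 0 + 0 − 1 = 0.

H_0 = Z,  H_1 = 0,  H_2 = 0,  H_3 = Z.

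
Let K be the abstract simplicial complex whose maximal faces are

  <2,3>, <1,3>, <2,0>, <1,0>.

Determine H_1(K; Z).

K has 4 vertices, 4 edges.
rank ∂_1 = 3, rank ∂_2 = 0 ⇒ b_1 = 4 − 3 − 0 = 1. So H_1 = Z.

H_1 = Z.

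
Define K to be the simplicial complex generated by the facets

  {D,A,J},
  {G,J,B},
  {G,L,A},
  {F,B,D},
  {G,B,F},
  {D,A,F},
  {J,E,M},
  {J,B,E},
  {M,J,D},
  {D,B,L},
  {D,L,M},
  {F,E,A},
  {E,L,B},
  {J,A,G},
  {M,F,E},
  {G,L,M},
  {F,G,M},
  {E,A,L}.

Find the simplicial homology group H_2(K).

K has 9 vertices, 27 edges, 18 triangles.
rank ∂_2 = 17, rank ∂_3 = 0 ⇒ b_2 = 18 − 17 − 0 = 1. So H_2 ≅ Z.

H_2 = Z.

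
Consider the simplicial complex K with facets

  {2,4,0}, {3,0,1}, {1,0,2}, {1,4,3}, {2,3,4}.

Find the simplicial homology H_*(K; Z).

H_0 ≅ Z,  H_1 ≅ Z,  H_2 = 0.

Order the vertices as 0 < 1 < 2 < 3 < 4. Listing each simplex with vertices in this order, K has dimension 2 with simplices:

  0-simplices (5): [0], [1], [2], [3], [4]
  1-simplices (10): [0,1], [0,2], [0,3], [0,4], [1,2], [1,3], [1,4], [2,3], [2,4], [3,4]
  2-simplices (5): [0,1,2], [0,1,3], [0,2,4], [1,3,4], [2,3,4]

so the chain groups are C_0 ≅ Z^5, C_1 ≅ Z^10, C_2 ≅ Z^5.

The boundary map ∂_1: C_1 → C_0 sends each edge [p,q] (with p < q) to q − p. For instance
  ∂[1,3] = [3] − [1].
The 5×10 boundary matrix has rank 4 and Smith normal form diag(1,1,1,1).

The boundary map ∂_2: C_2 → C_1 acts by ∂[p,q,r] = [q,r] − [p,r] + [p,q]. For instance
  ∂[0,1,3] = [1,3] − [0,3] + [0,1],
  ∂[2,3,4] = [3,4] − [2,4] + [2,3].
The resulting 10×5 matrix has rank 5, and its Smith normal form has invariant factors (1,1,1,1,1).

Computing H_k = (kernel of ∂_k) / (image of ∂_{k+1}):

  H_0: rank C_0 − rank ∂_1 = 5 − 4 = 1, and the invariant factors of ∂_1 are all 1, so H_0 = Z.
  H_1: rank ker ∂_1 − rank ∂_2 = (10 − 4) − 5 = 1, and the invariant factors of ∂_2 are all 1, so H_1 = Z.
  H_2: rank ker ∂_2 − rank ∂_3 = (5 − 5) − 0 = 0, and there is no ∂_3, so H_2 = 0.

As a check, the Euler characteristic is 5 − 10 + 5 = 0, which agrees with 1 − 1 + 0 = 0.
(K is a triangulation of the Möbius band.)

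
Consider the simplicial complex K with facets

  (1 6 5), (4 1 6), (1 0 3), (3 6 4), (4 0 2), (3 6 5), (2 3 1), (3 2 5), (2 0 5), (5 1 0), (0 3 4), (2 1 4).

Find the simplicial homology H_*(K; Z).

Take the total order 0 < 1 < 2 < 3 < 4 < 5 < 6 on the vertex set. Then K (dimension 2) consists of the simplices:

  0-simplices (7): [0], [1], [2], [3], [4], [5], [6]
  1-simplices (18): [0,1], [0,2], [0,3], [0,4], [0,5], [1,2], [1,3], [1,4], [1,5], [1,6], [2,3], [2,4], [2,5], [3,4], [3,5], [3,6], [4,6], [5,6]
  2-simplices (12): [0,1,3], [0,1,5], [0,2,4], [0,2,5], [0,3,4], [1,2,3], [1,2,4], [1,4,6], [1,5,6], [2,3,5], [3,4,6], [3,5,6]

Hence C_0 ≅ Z^7, C_1 ≅ Z^18, C_2 ≅ Z^12.

The boundary map ∂_1: C_1 → C_0 sends each edge [p,q] (with p < q) to q − p.
This gives a 7×18 integer matrix of rank 6; reducing to Smith normal form yields diagonal entries (1,1,1,1,1,1).

∂_2: C_2 → C_1 acts by ∂[p,q,r] = [q,r] − [p,r] + [p,q]. For instance
  ∂[0,1,5] = [1,5] − [0,5] + [0,1],
  ∂[2,3,5] = [3,5] − [2,5] + [2,3].
As a 18×12 matrix over Z this has rank 12, with invariant factors (1,1,1,1,1,1,1,1,1,1,1,2).

Now H_k = ker ∂_k / im ∂_{k+1}, so:

  H_0: rank C_0 − rank ∂_1 = 7 − 6 = 1, and the invariant factors of ∂_1 are all 1, so H_0 = Z.
  H_1: rank ker ∂_1 − rank ∂_2 = (18 − 6) − 12 = 0, and ∂_2 has invariant factor 2 > 1, so H_1 = Z_2.
  H_2: rank ker ∂_2 − rank ∂_3 = (12 − 12) − 0 = 0, and there is no ∂_3, so H_2 = 0.

As a check, the Euler characteristic is 7 − 18 + 12 = 1, which agrees with 1 − 0 + 0 = 1.

H_0 ≅ Z,  H_1 ≅ Z_2,  H_2 = 0.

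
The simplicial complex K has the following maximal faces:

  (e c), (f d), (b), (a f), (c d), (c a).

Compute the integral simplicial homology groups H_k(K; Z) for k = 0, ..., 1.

H_0 ≅ Z^2,  H_1 ≅ Z.

We work with the vertex ordering a < b < c < d < e < f. The simplices of K, each written with vertices in increasing order, are:

  0-simplices (6): a, b, c, d, e, f
  1-simplices (5): ac, af, cd, ce, df

so the chain groups are C_0 ≅ Z^6, C_1 ≅ Z^5.

The boundary map ∂_1: C_1 → C_0 is given by ∂[p,q] = [q] − [p]. For instance
  ∂df = f − d.
As a 6×5 matrix over Z this has rank 4, with invariant factors (1,1,1,1).

Reading off H_k = ker ∂_k / im ∂_{k+1}:

  H_0: rank C_0 − rank ∂_1 = 6 − 4 = 2, and the invariant factors of ∂_1 are all 1, so H_0 ≅ Z^2.
  H_1: rank ker ∂_1 − rank ∂_2 = (5 − 4) − 0 = 1, and there is no ∂_2, so H_1 ≅ Z.

As a check, the Euler characteristic is 6 − 5 = 1, which agrees with 2 − 1 = 1.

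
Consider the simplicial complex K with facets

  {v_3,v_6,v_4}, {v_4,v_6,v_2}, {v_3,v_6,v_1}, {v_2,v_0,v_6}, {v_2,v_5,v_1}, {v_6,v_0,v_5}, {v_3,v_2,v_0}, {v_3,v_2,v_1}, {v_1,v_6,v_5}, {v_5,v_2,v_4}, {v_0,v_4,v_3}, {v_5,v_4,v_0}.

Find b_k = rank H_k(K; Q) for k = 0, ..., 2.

Order the vertices as v_0 < v_1 < v_2 < v_3 < v_4 < v_5 < v_6. Listing each simplex with vertices in this order, K has dimension 2 with simplices:

  0-simplices (7): [v_0], [v_1], [v_2], [v_3], [v_4], [v_5], [v_6]
  1-simplices (18): (18 of them)
  2-simplices (12): (12 of them)

so the chain groups are C_0 ≅ Z^7, C_1 ≅ Z^18, C_2 ≅ Z^12.

∂_1: C_1 → C_0 sends each edge [p,q] (with p < q) to q − p. For instance
  ∂[v_2,v_5] = [v_5] − [v_2].
The 7×18 boundary matrix has rank 6 and Smith normal form diag(1,1,1,1,1,1).

∂_2: C_2 → C_1 maps a triangle to the signed sum of its edges. For instance
  ∂[v_0,v_2,v_6] = [v_2,v_6] − [v_0,v_6] + [v_0,v_2],
  ∂[v_0,v_3,v_4] = [v_3,v_4] − [v_0,v_4] + [v_0,v_3].
As a 18×12 matrix over Z this has rank 12, with invariant factors (1,1,1,1,1,1,1,1,1,1,1,2).

Now H_k = ker ∂_k / im ∂_{k+1}, so:

  H_0: rank C_0 − rank ∂_1 = 7 − 6 = 1, and the invariant factors of ∂_1 are all 1, so H_0 = Z.
  H_1: rank ker ∂_1 − rank ∂_2 = (18 − 6) − 12 = 0, and ∂_2 has invariant factor 2 > 1, so H_1 = Z_2.
  H_2: rank ker ∂_2 − rank ∂_3 = (12 − 12) − 0 = 0, and there is no ∂_3, so H_2 = 0.

(K is a triangulation of the real projective plane RP^2.)

Hence the Betti numbers are b_0 = 1, b_1 = 0, b_2 = 0.

b_0 = 1, b_1 = 0, b_2 = 0.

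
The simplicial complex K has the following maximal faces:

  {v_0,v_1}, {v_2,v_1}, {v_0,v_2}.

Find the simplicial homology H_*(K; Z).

H_0 ≅ Z,  H_1 ≅ Z.

We work with the vertex ordering v_0 < v_1 < v_2. The simplices of K, each written with vertices in increasing order, are:

  0-simplices (3): [v_0], [v_1], [v_2]
  1-simplices (3): [v_0,v_1], [v_0,v_2], [v_1,v_2]

so the chain groups are C_0 ≅ Z^3, C_1 ≅ Z^3.

The boundary map ∂_1: C_1 → C_0 is given by ∂[p,q] = [q] − [p].
The 3×3 boundary matrix has rank 2 and Smith normal form diag(1,1).

Computing H_k = (kernel of ∂_k) / (image of ∂_{k+1}):

  H_0: rank C_0 − rank ∂_1 = 3 − 2 = 1, and the invariant factors of ∂_1 are all 1, so H_0 = Z.
  H_1: rank ker ∂_1 − rank ∂_2 = (3 − 2) − 0 = 1, and there is no ∂_2, so H_1 = Z.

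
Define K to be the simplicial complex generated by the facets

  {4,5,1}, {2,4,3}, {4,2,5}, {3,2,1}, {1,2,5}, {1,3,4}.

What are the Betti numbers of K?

b_0 = 1, b_1 = 0, b_2 = 1.

K has 5 vertices, 9 edges, 6 triangles.
rank ∂_0 = 0, rank ∂_1 = 4 ⇒ b_0 = 5 − 0 − 4 = 1; all invariant factors of ∂_1 are 1 so no torsion. So H_0 = Z.
rank ∂_1 = 4, rank ∂_2 = 5 ⇒ b_1 = 9 − 4 − 5 = 0; all invariant factors of ∂_2 are 1 so no torsion. So H_1 = 0.
rank ∂_2 = 5, rank ∂_3 = 0 ⇒ b_2 = 6 − 5 − 0 = 1. So H_2 = Z.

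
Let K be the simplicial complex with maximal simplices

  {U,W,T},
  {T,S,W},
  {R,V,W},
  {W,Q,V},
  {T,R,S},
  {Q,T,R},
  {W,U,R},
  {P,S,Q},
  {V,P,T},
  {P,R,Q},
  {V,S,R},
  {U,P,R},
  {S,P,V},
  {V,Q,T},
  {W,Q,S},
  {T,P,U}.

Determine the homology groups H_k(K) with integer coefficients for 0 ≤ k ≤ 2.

K has 8 vertices, 24 edges, 16 triangles.
rank ∂_0 = 0, rank ∂_1 = 7 ⇒ b_0 = 8 − 0 − 7 = 1; all invariant factors of ∂_1 are 1 so no torsion. So H_0 = Z.
rank ∂_1 = 7, rank ∂_2 = 15 ⇒ b_1 = 24 − 7 − 15 = 2; all invariant factors of ∂_2 are 1 so no torsion. So H_1 = Z^2.
rank ∂_2 = 15, rank ∂_3 = 0 ⇒ b_2 = 16 − 15 − 0 = 1. So H_2 = Z.

H_0 ≅ Z,  H_1 ≅ Z^2,  H_2 ≅ Z.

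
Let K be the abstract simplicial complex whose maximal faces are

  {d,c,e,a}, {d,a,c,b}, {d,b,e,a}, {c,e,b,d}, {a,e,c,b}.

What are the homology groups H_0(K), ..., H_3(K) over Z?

We work with the vertex ordering a < b < c < d < e. The simplices of K, each written with vertices in increasing order, are:

  0-simplices (5): a, b, c, d, e
  1-simplices (10): ab, ac, ad, ae, bc, bd, be, cd, ce, de
  2-simplices (10): abc, abd, abe, acd, ace, ade, bcd, bce, bde, cde
  3-simplices (5): abcd, abce, abde, acde, bcde

giving chain groups C_0 ≅ Z^5, C_1 ≅ Z^10, C_2 ≅ Z^10, C_3 ≅ Z^5.

Boundary ∂_1: C_1 → C_0 sends each edge [p,q] (with p < q) to q − p. For instance
  ∂ad = d − a.
The 5×10 boundary matrix has rank 4 and Smith normal form diag(1,1,1,1).

Boundary ∂_2: C_2 → C_1 sends each 2-simplex [p,q,r] to [q,r] − [p,r] + [p,q]. For instance
  ∂bcd = cd − bd + bc,
  ∂bde = de − be + bd.
The resulting 10×10 matrix has rank 6, and its Smith normal form has invariant factors (1,1,1,1,1,1).

∂_3: C_3 → C_2 sends each 3-simplex σ to the alternating sum Σ_i (−1)^i (σ with its i-th vertex removed). For instance
  ∂bcde = cde − bde + bce − bcd,
  ∂abde = bde − ade + abe − abd.
The 10×5 boundary matrix has rank 4 and Smith normal form diag(1,1,1,1).

Computing H_k = (kernel of ∂_k) / (image of ∂_{k+1}):

  H_0: rank C_0 − rank ∂_1 = 5 − 4 = 1, and the invariant factors of ∂_1 are all 1, so H_0 = Z.
  H_1: rank ker ∂_1 − rank ∂_2 = (10 − 4) − 6 = 0, and the invariant factors of ∂_2 are all 1, so H_1 = 0.
  H_2: rank ker ∂_2 − rank ∂_3 = (10 − 6) − 4 = 0, and the invariant factors of ∂_3 are all 1, so H_2 = 0.
  H_3: rank ker ∂_3 − rank ∂_4 = (5 − 4) − 0 = 1, and there is no ∂_4, so H_3 = Z.

H_0 ≅ Z,  H_1 = 0,  H_2 = 0,  H_3 ≅ Z.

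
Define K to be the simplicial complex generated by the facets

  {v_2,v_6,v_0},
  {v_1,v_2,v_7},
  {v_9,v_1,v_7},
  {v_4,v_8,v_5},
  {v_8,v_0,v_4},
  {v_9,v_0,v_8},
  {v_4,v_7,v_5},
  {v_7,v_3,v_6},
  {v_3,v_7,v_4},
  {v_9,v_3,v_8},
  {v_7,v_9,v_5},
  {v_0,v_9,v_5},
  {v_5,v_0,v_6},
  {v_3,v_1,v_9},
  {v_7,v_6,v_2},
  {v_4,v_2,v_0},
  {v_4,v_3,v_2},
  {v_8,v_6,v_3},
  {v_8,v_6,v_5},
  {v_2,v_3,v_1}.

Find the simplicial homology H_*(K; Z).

K has 10 vertices, 30 edges, 20 triangles.
rank ∂_0 = 0, rank ∂_1 = 9 ⇒ b_0 = 10 − 0 − 9 = 1; all invariant factors of ∂_1 are 1 so no torsion. So H_0 ≅ Z.
rank ∂_1 = 9, rank ∂_2 = 20 ⇒ b_1 = 30 − 9 − 20 = 1; ∂_2 has invariant factor(s) [2] giving torsion. So H_1 ≅ Z ⊕ Z/2.
rank ∂_2 = 20, rank ∂_3 = 0 ⇒ b_2 = 20 − 20 − 0 = 0. So H_2 ≅ 0.

H_0 = Z,  H_1 = Z ⊕ Z/2,  H_2 = 0.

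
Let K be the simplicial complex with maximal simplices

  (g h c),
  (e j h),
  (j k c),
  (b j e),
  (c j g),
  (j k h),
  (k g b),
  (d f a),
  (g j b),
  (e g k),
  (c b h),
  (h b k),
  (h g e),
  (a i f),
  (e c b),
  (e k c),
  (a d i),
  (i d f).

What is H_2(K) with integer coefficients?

H_2 = Z^2.

Order the vertices as a < b < c < d < e < f < g < h < i < j < k. Listing each simplex with vertices in this order, K has dimension 2 with simplices:

  0-simplices (11): a, b, c, d, e, f, g, h, i, j, k
  1-simplices (27): ad, af, ai, bc, be, bg, bh, bj, bk, ce, cg, ch, cj, ck, df, di, eg, eh, ej, ek, fi, gh, gj, gk, hj, hk, jk
  2-simplices (18): adf, adi, afi, bce, bch, bej, bgj, bgk, bhk, cek, cgh, cgj, cjk, dfi, egh, egk, ehj, hjk

Hence C_0 ≅ Z^11, C_1 ≅ Z^27, C_2 ≅ Z^18.

∂_1: C_1 → C_0 is given by ∂[p,q] = [q] − [p].
The resulting 11×27 matrix has rank 9, and its Smith normal form has invariant factors (1,1,1,1,1,1,1,1,1).

The boundary map ∂_2: C_2 → C_1 maps a triangle to the signed sum of its edges. For instance
  ∂bhk = hk − bk + bh,
  ∂egh = gh − eh + eg.
This gives a 27×18 integer matrix of rank 16; reducing to Smith normal form yields diagonal entries (1,1,1,1,1,1,1,1,1,1,1,1,1,1,1,1).

Reading off H_k = ker ∂_k / im ∂_{k+1}:

  H_2: rank ker ∂_2 − rank ∂_3 = (18 − 16) − 0 = 2, and there is no ∂_3, so H_2 = Z^2.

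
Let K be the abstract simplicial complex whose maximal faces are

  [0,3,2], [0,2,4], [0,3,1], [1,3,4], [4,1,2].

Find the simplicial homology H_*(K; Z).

Fix the vertex order 0 < 1 < 2 < 3 < 4 and write every simplex with vertices in increasing order. Then dim K = 2 and the simplices of K are:

  0-simplices (5): [0], [1], [2], [3], [4]
  1-simplices (10): [0,1], [0,2], [0,3], [0,4], [1,2], [1,3], [1,4], [2,3], [2,4], [3,4]
  2-simplices (5): [0,1,3], [0,2,3], [0,2,4], [1,2,4], [1,3,4]

Hence C_0 ≅ Z^5, C_1 ≅ Z^10, C_2 ≅ Z^5.

∂_1: C_1 → C_0 is given by ∂[p,q] = [q] − [p].
The resulting 5×10 matrix has rank 4, and its Smith normal form has invariant factors (1,1,1,1).

The boundary map ∂_2: C_2 → C_1 acts by ∂[p,q,r] = [q,r] − [p,r] + [p,q]. For instance
  ∂[1,2,4] = [2,4] − [1,4] + [1,2],
  ∂[0,2,3] = [2,3] − [0,3] + [0,2].
The 10×5 boundary matrix has rank 5 and Smith normal form diag(1,1,1,1,1).

Reading off H_k = ker ∂_k / im ∂_{k+1}:

  H_0: rank C_0 − rank ∂_1 = 5 − 4 = 1, and the invariant factors of ∂_1 are all 1, so H_0 = Z.
  H_1: rank ker ∂_1 − rank ∂_2 = (10 − 4) − 5 = 1, and the invariant factors of ∂_2 are all 1, so H_1 = Z.
  H_2: rank ker ∂_2 − rank ∂_3 = (5 − 5) − 0 = 0, and there is no ∂_3, so H_2 = 0.

As a check, the Euler characteristic is 5 − 10 + 5 = 0, which agrees with 1 − 1 + 0 = 0.

H_0 = Z,  H_1 = Z,  H_2 = 0.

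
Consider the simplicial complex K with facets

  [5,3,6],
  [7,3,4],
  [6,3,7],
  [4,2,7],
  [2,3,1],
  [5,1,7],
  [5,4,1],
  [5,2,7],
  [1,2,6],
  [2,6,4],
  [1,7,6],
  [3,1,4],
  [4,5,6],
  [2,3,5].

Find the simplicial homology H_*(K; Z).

Fix the vertex order 1 < 2 < 3 < 4 < 5 < 6 < 7 and write every simplex with vertices in increasing order. Then dim K = 2 and the simplices of K are:

  0-simplices (7): [1], [2], [3], [4], [5], [6], [7]
  1-simplices (21): [1,2], [1,3], [1,4], [1,5], [1,6], [1,7], [2,3], [2,4], [2,5], [2,6], [2,7], [3,4], [3,5], [3,6], [3,7], [4,5], [4,6], [4,7], [5,6], [5,7], [6,7]
  2-simplices (14): [1,2,3], [1,2,6], [1,3,4], [1,4,5], [1,5,7], [1,6,7], [2,3,5], [2,4,6], [2,4,7], [2,5,7], [3,4,7], [3,5,6], [3,6,7], [4,5,6]

Hence C_0 ≅ Z^7, C_1 ≅ Z^21, C_2 ≅ Z^14.

Boundary ∂_1: C_1 → C_0 is given by ∂[p,q] = [q] − [p]. For instance
  ∂[2,5] = [5] − [2].
The 7×21 boundary matrix has rank 6 and Smith normal form diag(1,1,1,1,1,1).

The boundary map ∂_2: C_2 → C_1 maps a triangle to the signed sum of its edges. For instance
  ∂[2,3,5] = [3,5] − [2,5] + [2,3],
  ∂[1,5,7] = [5,7] − [1,7] + [1,5].
The resulting 21×14 matrix has rank 13, and its Smith normal form has invariant factors (1,1,1,1,1,1,1,1,1,1,1,1,1).

From H_k ≅ ker(∂_k) / im(∂_{k+1}) we obtain:

  H_0: rank C_0 − rank ∂_1 = 7 − 6 = 1, and the invariant factors of ∂_1 are all 1, so H_0 ≅ Z.
  H_1: rank ker ∂_1 − rank ∂_2 = (21 − 6) − 13 = 2, and the invariant factors of ∂_2 are all 1, so H_1 ≅ Z^2.
  H_2: rank ker ∂_2 − rank ∂_3 = (14 − 13) − 0 = 1, and there is no ∂_3, so H_2 ≅ Z.

H_0 ≅ Z,  H_1 ≅ Z^2,  H_2 ≅ Z.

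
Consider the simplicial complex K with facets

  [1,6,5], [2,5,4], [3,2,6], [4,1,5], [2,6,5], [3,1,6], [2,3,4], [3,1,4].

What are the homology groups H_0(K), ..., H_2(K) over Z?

H_0 ≅ Z,  H_1 = 0,  H_2 ≅ Z.

K has 6 vertices, 12 edges, 8 triangles.
rank ∂_0 = 0, rank ∂_1 = 5 ⇒ b_0 = 6 − 0 − 5 = 1; all invariant factors of ∂_1 are 1 so no torsion. So H_0 ≅ Z.
rank ∂_1 = 5, rank ∂_2 = 7 ⇒ b_1 = 12 − 5 − 7 = 0; all invariant factors of ∂_2 are 1 so no torsion. So H_1 ≅ 0.
rank ∂_2 = 7, rank ∂_3 = 0 ⇒ b_2 = 8 − 7 − 0 = 1. So H_2 ≅ Z.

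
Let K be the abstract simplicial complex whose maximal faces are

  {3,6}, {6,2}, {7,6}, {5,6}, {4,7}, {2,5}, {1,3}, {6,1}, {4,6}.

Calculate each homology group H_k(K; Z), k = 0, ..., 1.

H_0 = Z,  H_1 = Z^3.

Order the vertices as 1 < 2 < 3 < 4 < 5 < 6 < 7. Listing each simplex with vertices in this order, K has dimension 1 with simplices:

  0-simplices (7): [1], [2], [3], [4], [5], [6], [7]
  1-simplices (9): [1,3], [1,6], [2,5], [2,6], [3,6], [4,6], [4,7], [5,6], [6,7]

giving chain groups C_0 ≅ Z^7, C_1 ≅ Z^9.

∂_1: C_1 → C_0 is given by ∂[p,q] = [q] − [p]. For instance
  ∂[4,7] = [7] − [4].
The 7×9 boundary matrix has rank 6 and Smith normal form diag(1,1,1,1,1,1).

From H_k ≅ ker(∂_k) / im(∂_{k+1}) we obtain:

  H_0: rank C_0 − rank ∂_1 = 7 − 6 = 1, and the invariant factors of ∂_1 are all 1, so H_0 ≅ Z.
  H_1: rank ker ∂_1 − rank ∂_2 = (9 − 6) − 0 = 3, and there is no ∂_2, so H_1 ≅ Z^3.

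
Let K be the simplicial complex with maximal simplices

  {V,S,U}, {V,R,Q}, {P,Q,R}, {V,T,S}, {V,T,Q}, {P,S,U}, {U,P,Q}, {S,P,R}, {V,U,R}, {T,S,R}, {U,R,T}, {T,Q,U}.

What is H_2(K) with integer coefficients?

H_2 ≅ 0.

We work with the vertex ordering P < Q < R < S < T < U < V. The simplices of K, each written with vertices in increasing order, are:

  0-simplices (7): P, Q, R, S, T, U, V
  1-simplices (18): PQ, PR, PS, PU, QR, QT, QU, QV, RS, RT, RU, RV, ST, SU, SV, TU, TV, UV
  2-simplices (12): PQR, PQU, PRS, PSU, QRV, QTU, QTV, RST, RTU, RUV, STV, SUV

so the chain groups are C_0 ≅ Z^7, C_1 ≅ Z^18, C_2 ≅ Z^12.

The boundary map ∂_1: C_1 → C_0 is given by ∂[p,q] = [q] − [p].
As a 7×18 matrix over Z this has rank 6, with invariant factors (1,1,1,1,1,1).

Boundary ∂_2: C_2 → C_1 sends each 2-simplex [p,q,r] to [q,r] − [p,r] + [p,q]. For instance
  ∂PSU = SU − PU + PS,
  ∂RTU = TU − RU + RT.
The resulting 18×12 matrix has rank 12, and its Smith normal form has invariant factors (1,1,1,1,1,1,1,1,1,1,1,2).

From H_k ≅ ker(∂_k) / im(∂_{k+1}) we obtain:

  H_2: rank ker ∂_2 − rank ∂_3 = (12 − 12) − 0 = 0, and there is no ∂_3, so H_2 ≅ 0.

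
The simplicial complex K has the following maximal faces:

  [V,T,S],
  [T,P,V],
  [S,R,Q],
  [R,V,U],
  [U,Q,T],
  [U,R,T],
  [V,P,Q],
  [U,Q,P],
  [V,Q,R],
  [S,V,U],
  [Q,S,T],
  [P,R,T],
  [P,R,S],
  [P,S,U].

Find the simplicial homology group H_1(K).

Order the vertices as P < Q < R < S < T < U < V. Listing each simplex with vertices in this order, K has dimension 2 with simplices:

  0-simplices (7): P, Q, R, S, T, U, V
  1-simplices (21): PQ, PR, PS, PT, PU, PV, QR, QS, QT, QU, QV, RS, RT, RU, RV, ST, SU, SV, TU, TV, UV
  2-simplices (14): PQU, PQV, PRS, PRT, PSU, PTV, QRS, QRV, QST, QTU, RTU, RUV, STV, SUV

giving chain groups C_0 ≅ Z^7, C_1 ≅ Z^21, C_2 ≅ Z^14.

The boundary map ∂_1: C_1 → C_0 sends each edge [p,q] (with p < q) to q − p. For instance
  ∂PR = R − P.
This gives a 7×21 integer matrix of rank 6; reducing to Smith normal form yields diagonal entries (1,1,1,1,1,1).

The boundary map ∂_2: C_2 → C_1 sends each 2-simplex [p,q,r] to [q,r] − [p,r] + [p,q]. For instance
  ∂RTU = TU − RU + RT,
  ∂PTV = TV − PV + PT.
The resulting 21×14 matrix has rank 13, and its Smith normal form has invariant factors (1,1,1,1,1,1,1,1,1,1,1,1,1).

Computing H_k = (kernel of ∂_k) / (image of ∂_{k+1}):

  H_1: rank ker ∂_1 − rank ∂_2 = (21 − 6) − 13 = 2, and the invariant factors of ∂_2 are all 1, so H_1 = Z^2.

(K is a triangulation of the torus T^2.)

H_1 ≅ Z^2.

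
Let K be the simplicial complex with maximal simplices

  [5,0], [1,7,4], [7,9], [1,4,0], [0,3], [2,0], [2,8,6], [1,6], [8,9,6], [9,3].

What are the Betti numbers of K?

b_0 = 1, b_1 = 3, b_2 = 0.

Order the vertices as 0 < 1 < 2 < 3 < 4 < 5 < 6 < 7 < 8 < 9. Listing each simplex with vertices in this order, K has dimension 2 with simplices:

  0-simplices (10): [0], [1], [2], [3], [4], [5], [6], [7], [8], [9]
  1-simplices (16): [0,1], [0,2], [0,3], [0,4], [0,5], [1,4], [1,6], [1,7], [2,6], [2,8], [3,9], [4,7], [6,8], [6,9], [7,9], [8,9]
  2-simplices (4): [0,1,4], [1,4,7], [2,6,8], [6,8,9]

giving chain groups C_0 ≅ Z^10, C_1 ≅ Z^16, C_2 ≅ Z^4.

Boundary ∂_1: C_1 → C_0 sends each edge [p,q] (with p < q) to q − p. For instance
  ∂[6,8] = [8] − [6].
This gives a 10×16 integer matrix of rank 9; reducing to Smith normal form yields diagonal entries (1,1,1,1,1,1,1,1,1).

Boundary ∂_2: C_2 → C_1 maps a triangle to the signed sum of its edges. For instance
  ∂[0,1,4] = [1,4] − [0,4] + [0,1],
  ∂[1,4,7] = [4,7] − [1,7] + [1,4].
As a 16×4 matrix over Z this has rank 4, with invariant factors (1,1,1,1).

Now H_k = ker ∂_k / im ∂_{k+1}, so:

  H_0: rank C_0 − rank ∂_1 = 10 − 9 = 1, and the invariant factors of ∂_1 are all 1, so H_0 = Z.
  H_1: rank ker ∂_1 − rank ∂_2 = (16 − 9) − 4 = 3, and the invariant factors of ∂_2 are all 1, so H_1 = Z^3.
  H_2: rank ker ∂_2 − rank ∂_3 = (4 − 4) − 0 = 0, and there is no ∂_3, so H_2 = 0.

As a check, the Euler characteristic is 10 − 16 + 4 = -2, which agrees with 1 − 3 + 0 = -2.

Hence the Betti numbers are b_0 = 1, b_1 = 3, b_2 = 0.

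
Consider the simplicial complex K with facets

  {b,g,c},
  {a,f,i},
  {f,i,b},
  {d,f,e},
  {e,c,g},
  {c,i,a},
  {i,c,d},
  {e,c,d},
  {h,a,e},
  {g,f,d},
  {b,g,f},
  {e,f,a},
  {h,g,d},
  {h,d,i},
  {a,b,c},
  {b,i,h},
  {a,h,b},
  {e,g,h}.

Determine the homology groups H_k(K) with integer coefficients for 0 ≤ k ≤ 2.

H_0 ≅ Z,  H_1 ≅ Z ⊕ Z/2Z,  H_2 = 0.

Take the total order a < b < c < d < e < f < g < h < i on the vertex set. Then K (dimension 2) consists of the simplices:

  0-simplices (9): a, b, c, d, e, f, g, h, i
  1-simplices (27): ab, ac, ae, af, ah, ai, bc, bf, bg, bh, bi, cd, ce, cg, ci, de, df, dg, dh, di, ef, eg, eh, fg, fi, gh, hi
  2-simplices (18): abc, abh, aci, aef, aeh, afi, bcg, bfg, bfi, bhi, cde, cdi, ceg, def, dfg, dgh, dhi, egh

Hence C_0 ≅ Z^9, C_1 ≅ Z^27, C_2 ≅ Z^18.

Boundary ∂_1: C_1 → C_0 maps an edge to its endpoints' difference, ∂[p,q] = q − p. For instance
  ∂bi = i − b.
The 9×27 boundary matrix has rank 8 and Smith normal form diag(1,1,1,1,1,1,1,1).

∂_2: C_2 → C_1 sends each 2-simplex [p,q,r] to [q,r] − [p,r] + [p,q]. For instance
  ∂aef = ef − af + ae,
  ∂dhi = hi − di + dh.
The resulting 27×18 matrix has rank 18, and its Smith normal form has invariant factors (1,1,1,1,1,1,1,1,1,1,1,1,1,1,1,1,1,2).

From H_k ≅ ker(∂_k) / im(∂_{k+1}) we obtain:

  H_0: rank C_0 − rank ∂_1 = 9 − 8 = 1, and the invariant factors of ∂_1 are all 1, so H_0 = Z.
  H_1: rank ker ∂_1 − rank ∂_2 = (27 − 8) − 18 = 1, and ∂_2 has invariant factor 2 > 1, so H_1 = Z ⊕ Z/2Z.
  H_2: rank ker ∂_2 − rank ∂_3 = (18 − 18) − 0 = 0, and there is no ∂_3, so H_2 = 0.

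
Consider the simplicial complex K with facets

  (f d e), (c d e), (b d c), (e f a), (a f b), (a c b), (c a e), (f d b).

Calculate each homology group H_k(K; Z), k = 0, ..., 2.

H_0 = Z,  H_1 = 0,  H_2 = Z.

Fix the vertex order a < b < c < d < e < f and write every simplex with vertices in increasing order. Then dim K = 2 and the simplices of K are:

  0-simplices (6): a, b, c, d, e, f
  1-simplices (12): ab, ac, ae, af, bc, bd, bf, cd, ce, de, df, ef
  2-simplices (8): abc, abf, ace, aef, bcd, bdf, cde, def

so the chain groups are C_0 ≅ Z^6, C_1 ≅ Z^12, C_2 ≅ Z^8.

The boundary map ∂_1: C_1 → C_0 sends each edge [p,q] (with p < q) to q − p.
As a 6×12 matrix over Z this has rank 5, with invariant factors (1,1,1,1,1).

∂_2: C_2 → C_1 maps a triangle to the signed sum of its edges. For instance
  ∂bcd = cd − bd + bc,
  ∂cde = de − ce + cd.
As a 12×8 matrix over Z this has rank 7, with invariant factors (1,1,1,1,1,1,1).

Reading off H_k = ker ∂_k / im ∂_{k+1}:

  H_0: rank C_0 − rank ∂_1 = 6 − 5 = 1, and the invariant factors of ∂_1 are all 1, so H_0 ≅ Z.
  H_1: rank ker ∂_1 − rank ∂_2 = (12 − 5) − 7 = 0, and the invariant factors of ∂_2 are all 1, so H_1 ≅ 0.
  H_2: rank ker ∂_2 − rank ∂_3 = (8 − 7) − 0 = 1, and there is no ∂_3, so H_2 ≅ Z.

As a check, the Euler characteristic is 6 − 12 + 8 = 2, which agrees with 1 − 0 + 1 = 2.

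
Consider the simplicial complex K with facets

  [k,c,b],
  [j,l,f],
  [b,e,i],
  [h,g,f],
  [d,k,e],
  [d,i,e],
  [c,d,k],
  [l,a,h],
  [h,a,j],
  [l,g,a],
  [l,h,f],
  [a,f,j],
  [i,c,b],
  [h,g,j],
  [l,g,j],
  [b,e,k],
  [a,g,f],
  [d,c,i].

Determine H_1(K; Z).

K has 12 vertices, 27 edges, 18 triangles.
rank ∂_1 = 10, rank ∂_2 = 17 ⇒ b_1 = 27 − 10 − 17 = 0; ∂_2 has invariant factor(s) [2] giving torsion. So H_1 = Z/2.

H_1 ≅ Z/2.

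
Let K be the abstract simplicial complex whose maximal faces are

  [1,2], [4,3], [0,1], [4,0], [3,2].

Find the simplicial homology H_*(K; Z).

We work with the vertex ordering 0 < 1 < 2 < 3 < 4. The simplices of K, each written with vertices in increasing order, are:

  0-simplices (5): [0], [1], [2], [3], [4]
  1-simplices (5): [0,1], [0,4], [1,2], [2,3], [3,4]

giving chain groups C_0 ≅ Z^5, C_1 ≅ Z^5.

The boundary map ∂_1: C_1 → C_0 maps an edge to its endpoints' difference, ∂[p,q] = q − p.
The 5×5 boundary matrix has rank 4 and Smith normal form diag(1,1,1,1).

Computing H_k = (kernel of ∂_k) / (image of ∂_{k+1}):

  H_0: rank C_0 − rank ∂_1 = 5 − 4 = 1, and the invariant factors of ∂_1 are all 1, so H_0 ≅ Z.
  H_1: rank ker ∂_1 − rank ∂_2 = (5 − 4) − 0 = 1, and there is no ∂_2, so H_1 ≅ Z.

(K is a triangulation of the circle S^1.)

H_0 ≅ Z,  H_1 ≅ Z.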